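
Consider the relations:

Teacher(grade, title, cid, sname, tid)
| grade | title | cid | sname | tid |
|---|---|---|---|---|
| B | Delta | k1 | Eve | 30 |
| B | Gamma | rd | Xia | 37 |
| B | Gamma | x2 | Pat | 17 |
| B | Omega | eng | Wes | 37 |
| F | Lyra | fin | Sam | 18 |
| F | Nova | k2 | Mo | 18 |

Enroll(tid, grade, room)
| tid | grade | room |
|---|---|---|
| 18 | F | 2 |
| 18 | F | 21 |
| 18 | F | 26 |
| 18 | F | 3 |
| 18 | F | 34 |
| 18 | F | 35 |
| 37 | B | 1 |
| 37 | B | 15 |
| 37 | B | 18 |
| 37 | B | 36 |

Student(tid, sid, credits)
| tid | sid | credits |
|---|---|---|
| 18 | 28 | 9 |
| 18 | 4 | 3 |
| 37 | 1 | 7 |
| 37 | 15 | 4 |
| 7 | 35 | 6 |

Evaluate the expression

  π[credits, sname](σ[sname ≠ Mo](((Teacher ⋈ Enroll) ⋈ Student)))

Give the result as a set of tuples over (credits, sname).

{(3, Sam), (4, Wes), (4, Xia), (7, Wes), (7, Xia), (9, Sam)}

Natural join on grade, tid: {(B, Gamma, rd, Xia, 37, 1), (B, Gamma, rd, Xia, 37, 15), (B, Gamma, rd, Xia, 37, 18), (B, Gamma, rd, Xia, 37, 36), (B, Omega, eng, Wes, 37, 1), (B, Omega, eng, Wes, 37, 15), (B, Omega, eng, Wes, 37, 18), (B, Omega, eng, Wes, 37, 36), (F, Lyra, fin, Sam, 18, 2), (F, Lyra, fin, Sam, 18, 21), (F, Lyra, fin, Sam, 18, 26), (F, Lyra, fin, Sam, 18, 3), (F, Lyra, fin, Sam, 18, 34), (F, Lyra, fin, Sam, 18, 35), (F, Nova, k2, Mo, 18, 2), (F, Nova, k2, Mo, 18, 21), (F, Nova, k2, Mo, 18, 26), (F, Nova, k2, Mo, 18, 3), (F, Nova, k2, Mo, 18, 34), (F, Nova, k2, Mo, 18, 35)}
Natural join on tid: {(B, Gamma, rd, Xia, 37, 1, 1, 7), (B, Gamma, rd, Xia, 37, 1, 15, 4), (B, Gamma, rd, Xia, 37, 15, 1, 7), (B, Gamma, rd, Xia, 37, 15, 15, 4), (B, Gamma, rd, Xia, 37, 18, 1, 7), (B, Gamma, rd, Xia, 37, 18, 15, 4), (B, Gamma, rd, Xia, 37, 36, 1, 7), (B, Gamma, rd, Xia, 37, 36, 15, 4), (B, Omega, eng, Wes, 37, 1, 1, 7), (B, Omega, eng, Wes, 37, 1, 15, 4), (B, Omega, eng, Wes, 37, 15, 1, 7), (B, Omega, eng, Wes, 37, 15, 15, 4), (B, Omega, eng, Wes, 37, 18, 1, 7), (B, Omega, eng, Wes, 37, 18, 15, 4), (B, Omega, eng, Wes, 37, 36, 1, 7), (B, Omega, eng, Wes, 37, 36, 15, 4), (F, Lyra, fin, Sam, 18, 2, 28, 9), (F, Lyra, fin, Sam, 18, 2, 4, 3), (F, Lyra, fin, Sam, 18, 21, 28, 9), (F, Lyra, fin, Sam, 18, 21, 4, 3), (F, Lyra, fin, Sam, 18, 26, 28, 9), (F, Lyra, fin, Sam, 18, 26, 4, 3), (F, Lyra, fin, Sam, 18, 3, 28, 9), (F, Lyra, fin, Sam, 18, 3, 4, 3), (F, Lyra, fin, Sam, 18, 34, 28, 9), (F, Lyra, fin, Sam, 18, 34, 4, 3), (F, Lyra, fin, Sam, 18, 35, 28, 9), (F, Lyra, fin, Sam, 18, 35, 4, 3), (F, Nova, k2, Mo, 18, 2, 28, 9), (F, Nova, k2, Mo, 18, 2, 4, 3), (F, Nova, k2, Mo, 18, 21, 28, 9), (F, Nova, k2, Mo, 18, 21, 4, 3), (F, Nova, k2, Mo, 18, 26, 28, 9), (F, Nova, k2, Mo, 18, 26, 4, 3), (F, Nova, k2, Mo, 18, 3, 28, 9), (F, Nova, k2, Mo, 18, 3, 4, 3), (F, Nova, k2, Mo, 18, 34, 28, 9), (F, Nova, k2, Mo, 18, 34, 4, 3), (F, Nova, k2, Mo, 18, 35, 28, 9), (F, Nova, k2, Mo, 18, 35, 4, 3)}
Selection sname ≠ Mo: {(B, Gamma, rd, Xia, 37, 1, 1, 7), (B, Gamma, rd, Xia, 37, 1, 15, 4), (B, Gamma, rd, Xia, 37, 15, 1, 7), (B, Gamma, rd, Xia, 37, 15, 15, 4), (B, Gamma, rd, Xia, 37, 18, 1, 7), (B, Gamma, rd, Xia, 37, 18, 15, 4), (B, Gamma, rd, Xia, 37, 36, 1, 7), (B, Gamma, rd, Xia, 37, 36, 15, 4), (B, Omega, eng, Wes, 37, 1, 1, 7), (B, Omega, eng, Wes, 37, 1, 15, 4), (B, Omega, eng, Wes, 37, 15, 1, 7), (B, Omega, eng, Wes, 37, 15, 15, 4), (B, Omega, eng, Wes, 37, 18, 1, 7), (B, Omega, eng, Wes, 37, 18, 15, 4), (B, Omega, eng, Wes, 37, 36, 1, 7), (B, Omega, eng, Wes, 37, 36, 15, 4), (F, Lyra, fin, Sam, 18, 2, 28, 9), (F, Lyra, fin, Sam, 18, 2, 4, 3), (F, Lyra, fin, Sam, 18, 21, 28, 9), (F, Lyra, fin, Sam, 18, 21, 4, 3), (F, Lyra, fin, Sam, 18, 26, 28, 9), (F, Lyra, fin, Sam, 18, 26, 4, 3), (F, Lyra, fin, Sam, 18, 3, 28, 9), (F, Lyra, fin, Sam, 18, 3, 4, 3), (F, Lyra, fin, Sam, 18, 34, 28, 9), (F, Lyra, fin, Sam, 18, 34, 4, 3), (F, Lyra, fin, Sam, 18, 35, 28, 9), (F, Lyra, fin, Sam, 18, 35, 4, 3)}
π[credits, sname]: project onto (credits, sname) (22 duplicate(s) eliminated) → {(3, Sam), (4, Wes), (4, Xia), (7, Wes), (7, Xia), (9, Sam)}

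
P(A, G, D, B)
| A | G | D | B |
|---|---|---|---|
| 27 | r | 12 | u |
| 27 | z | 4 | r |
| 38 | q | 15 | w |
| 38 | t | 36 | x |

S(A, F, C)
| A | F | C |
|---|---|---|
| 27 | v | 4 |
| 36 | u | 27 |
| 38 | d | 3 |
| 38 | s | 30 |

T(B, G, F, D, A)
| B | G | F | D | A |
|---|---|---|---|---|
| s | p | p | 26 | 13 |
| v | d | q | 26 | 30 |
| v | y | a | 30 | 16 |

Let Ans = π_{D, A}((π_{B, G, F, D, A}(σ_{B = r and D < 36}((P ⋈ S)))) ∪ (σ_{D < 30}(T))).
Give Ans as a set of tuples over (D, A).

{(26, 13), (26, 30), (4, 27)}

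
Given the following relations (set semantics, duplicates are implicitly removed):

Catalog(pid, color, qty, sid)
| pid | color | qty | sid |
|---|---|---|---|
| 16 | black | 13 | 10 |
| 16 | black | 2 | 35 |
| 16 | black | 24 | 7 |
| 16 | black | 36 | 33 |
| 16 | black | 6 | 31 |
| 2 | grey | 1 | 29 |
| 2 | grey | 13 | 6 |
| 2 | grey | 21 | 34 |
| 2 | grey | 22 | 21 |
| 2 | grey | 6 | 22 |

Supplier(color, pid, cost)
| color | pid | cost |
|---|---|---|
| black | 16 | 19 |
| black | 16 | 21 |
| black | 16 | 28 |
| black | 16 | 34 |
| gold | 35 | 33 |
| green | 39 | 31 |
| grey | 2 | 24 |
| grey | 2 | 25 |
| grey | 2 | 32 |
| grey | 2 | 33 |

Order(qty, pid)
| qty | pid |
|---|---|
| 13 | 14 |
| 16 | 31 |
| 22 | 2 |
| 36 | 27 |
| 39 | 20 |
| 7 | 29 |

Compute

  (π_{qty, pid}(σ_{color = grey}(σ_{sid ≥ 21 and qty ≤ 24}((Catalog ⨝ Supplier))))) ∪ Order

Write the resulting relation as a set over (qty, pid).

{(1, 2), (13, 14), (16, 31), (21, 2), (22, 2), (36, 27), (39, 20), (6, 2), (7, 29)}

Catalog ⋈ Supplier (natural join on pid, color): {(16, black, 13, 10, 19), (16, black, 13, 10, 21), (16, black, 13, 10, 28), (16, black, 13, 10, 34), (16, black, 2, 35, 19), (16, black, 2, 35, 21), (16, black, 2, 35, 28), (16, black, 2, 35, 34), (16, black, 24, 7, 19), (16, black, 24, 7, 21), (16, black, 24, 7, 28), (16, black, 24, 7, 34), (16, black, 36, 33, 19), (16, black, 36, 33, 21), (16, black, 36, 33, 28), (16, black, 36, 33, 34), (16, black, 6, 31, 19), (16, black, 6, 31, 21), (16, black, 6, 31, 28), (16, black, 6, 31, 34), (2, grey, 1, 29, 24), (2, grey, 1, 29, 25), (2, grey, 1, 29, 32), (2, grey, 1, 29, 33), (2, grey, 13, 6, 24), (2, grey, 13, 6, 25), (2, grey, 13, 6, 32), (2, grey, 13, 6, 33), (2, grey, 21, 34, 24), (2, grey, 21, 34, 25), (2, grey, 21, 34, 32), (2, grey, 21, 34, 33), (2, grey, 22, 21, 24), (2, grey, 22, 21, 25), (2, grey, 22, 21, 32), (2, grey, 22, 21, 33), (2, grey, 6, 22, 24), (2, grey, 6, 22, 25), (2, grey, 6, 22, 32), (2, grey, 6, 22, 33)}
Selection sid ≥ 21 and qty ≤ 24: {(16, black, 2, 35, 19), (16, black, 2, 35, 21), (16, black, 2, 35, 28), (16, black, 2, 35, 34), (16, black, 6, 31, 19), (16, black, 6, 31, 21), (16, black, 6, 31, 28), (16, black, 6, 31, 34), (2, grey, 1, 29, 24), (2, grey, 1, 29, 25), (2, grey, 1, 29, 32), (2, grey, 1, 29, 33), (2, grey, 21, 34, 24), (2, grey, 21, 34, 25), (2, grey, 21, 34, 32), (2, grey, 21, 34, 33), (2, grey, 22, 21, 24), (2, grey, 22, 21, 25), (2, grey, 22, 21, 32), (2, grey, 22, 21, 33), (2, grey, 6, 22, 24), (2, grey, 6, 22, 25), (2, grey, 6, 22, 32), (2, grey, 6, 22, 33)}
Selection color = grey: {(2, grey, 1, 29, 24), (2, grey, 1, 29, 25), (2, grey, 1, 29, 32), (2, grey, 1, 29, 33), (2, grey, 21, 34, 24), (2, grey, 21, 34, 25), (2, grey, 21, 34, 32), (2, grey, 21, 34, 33), (2, grey, 22, 21, 24), (2, grey, 22, 21, 25), (2, grey, 22, 21, 32), (2, grey, 22, 21, 33), (2, grey, 6, 22, 24), (2, grey, 6, 22, 25), (2, grey, 6, 22, 32), (2, grey, 6, 22, 33)}
Projecting to qty, pid (12 duplicate(s) eliminated): {(1, 2), (21, 2), (22, 2), (6, 2)}
Union: {(1, 2), (21, 2), (22, 2), (6, 2)} with {(13, 14), (16, 31), (22, 2), (36, 27), (39, 20), (7, 29)} → {(1, 2), (13, 14), (16, 31), (21, 2), (22, 2), (36, 27), (39, 20), (6, 2), (7, 29)}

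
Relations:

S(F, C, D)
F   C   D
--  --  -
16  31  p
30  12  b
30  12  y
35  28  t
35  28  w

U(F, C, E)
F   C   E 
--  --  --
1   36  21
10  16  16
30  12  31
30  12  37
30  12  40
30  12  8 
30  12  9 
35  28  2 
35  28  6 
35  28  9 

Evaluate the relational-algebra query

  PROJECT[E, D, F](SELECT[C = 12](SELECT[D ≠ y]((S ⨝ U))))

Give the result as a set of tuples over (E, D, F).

{(31, b, 30), (37, b, 30), (40, b, 30), (8, b, 30), (9, b, 30)}

Natural join on F, C: {(30, 12, b, 31), (30, 12, b, 37), (30, 12, b, 40), (30, 12, b, 8), (30, 12, b, 9), (30, 12, y, 31), (30, 12, y, 37), (30, 12, y, 40), (30, 12, y, 8), (30, 12, y, 9), (35, 28, t, 2), (35, 28, t, 6), (35, 28, t, 9), (35, 28, w, 2), (35, 28, w, 6), (35, 28, w, 9)}
Filtering on D ≠ y leaves {(30, 12, b, 31), (30, 12, b, 37), (30, 12, b, 40), (30, 12, b, 8), (30, 12, b, 9), (35, 28, t, 2), (35, 28, t, 6), (35, 28, t, 9), (35, 28, w, 2), (35, 28, w, 6), (35, 28, w, 9)}.
Filtering on C = 12 leaves {(30, 12, b, 31), (30, 12, b, 37), (30, 12, b, 40), (30, 12, b, 8), (30, 12, b, 9)}.
Keep only column(s) E, D, F: {(31, b, 30), (37, b, 30), (40, b, 30), (8, b, 30), (9, b, 30)}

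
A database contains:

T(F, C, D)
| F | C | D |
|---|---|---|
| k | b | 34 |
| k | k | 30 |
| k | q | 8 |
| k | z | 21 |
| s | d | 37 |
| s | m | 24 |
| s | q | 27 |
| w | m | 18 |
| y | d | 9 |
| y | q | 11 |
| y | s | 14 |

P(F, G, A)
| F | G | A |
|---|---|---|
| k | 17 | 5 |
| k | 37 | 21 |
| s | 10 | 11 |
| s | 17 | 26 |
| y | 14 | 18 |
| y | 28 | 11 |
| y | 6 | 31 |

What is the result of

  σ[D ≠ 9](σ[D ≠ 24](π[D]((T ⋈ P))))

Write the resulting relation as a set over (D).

{11, 14, 21, 27, 30, 34, 37, 8}

Joining T and P on F yields {(k, b, 34, 17, 5), (k, b, 34, 37, 21), (k, k, 30, 17, 5), (k, k, 30, 37, 21), (k, q, 8, 17, 5), (k, q, 8, 37, 21), (k, z, 21, 17, 5), (k, z, 21, 37, 21), (s, d, 37, 10, 11), (s, d, 37, 17, 26), (s, m, 24, 10, 11), (s, m, 24, 17, 26), (s, q, 27, 10, 11), (s, q, 27, 17, 26), (y, d, 9, 14, 18), (y, d, 9, 28, 11), (y, d, 9, 6, 31), (y, q, 11, 14, 18), (y, q, 11, 28, 11), (y, q, 11, 6, 31), (y, s, 14, 14, 18), (y, s, 14, 28, 11), (y, s, 14, 6, 31)}.
π_{D} gives {11, 14, 21, 24, 27, 30, 34, 37, 8, 9} (13 duplicate(s) eliminated).
Selection D ≠ 24: {11, 14, 21, 27, 30, 34, 37, 8, 9}
Selection D ≠ 9: {11, 14, 21, 27, 30, 34, 37, 8}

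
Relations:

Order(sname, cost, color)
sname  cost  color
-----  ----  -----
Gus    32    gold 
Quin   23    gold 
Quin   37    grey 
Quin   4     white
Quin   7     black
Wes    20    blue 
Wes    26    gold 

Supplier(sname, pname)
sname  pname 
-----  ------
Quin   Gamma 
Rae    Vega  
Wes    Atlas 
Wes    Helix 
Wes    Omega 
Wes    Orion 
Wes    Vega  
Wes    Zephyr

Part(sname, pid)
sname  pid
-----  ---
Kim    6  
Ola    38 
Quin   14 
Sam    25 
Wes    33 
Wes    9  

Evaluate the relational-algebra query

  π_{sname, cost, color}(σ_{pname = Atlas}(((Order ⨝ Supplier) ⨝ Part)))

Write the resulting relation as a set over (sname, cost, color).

Order ⋈ Supplier (natural join on sname): {(Quin, 23, gold, Gamma), (Quin, 37, grey, Gamma), (Quin, 4, white, Gamma), (Quin, 7, black, Gamma), (Wes, 20, blue, Atlas), (Wes, 20, blue, Helix), (Wes, 20, blue, Omega), (Wes, 20, blue, Orion), (Wes, 20, blue, Vega), (Wes, 20, blue, Zephyr), (Wes, 26, gold, Atlas), (Wes, 26, gold, Helix), (Wes, 26, gold, Omega), (Wes, 26, gold, Orion), (Wes, 26, gold, Vega), (Wes, 26, gold, Zephyr)}
(Order ⨝ Supplier) ⋈ Part (natural join on sname): {(Quin, 23, gold, Gamma, 14), (Quin, 37, grey, Gamma, 14), (Quin, 4, white, Gamma, 14), (Quin, 7, black, Gamma, 14), (Wes, 20, blue, Atlas, 33), (Wes, 20, blue, Atlas, 9), (Wes, 20, blue, Helix, 33), (Wes, 20, blue, Helix, 9), (Wes, 20, blue, Omega, 33), (Wes, 20, blue, Omega, 9), (Wes, 20, blue, Orion, 33), (Wes, 20, blue, Orion, 9), (Wes, 20, blue, Vega, 33), (Wes, 20, blue, Vega, 9), (Wes, 20, blue, Zephyr, 33), (Wes, 20, blue, Zephyr, 9), (Wes, 26, gold, Atlas, 33), (Wes, 26, gold, Atlas, 9), (Wes, 26, gold, Helix, 33), (Wes, 26, gold, Helix, 9), (Wes, 26, gold, Omega, 33), (Wes, 26, gold, Omega, 9), (Wes, 26, gold, Orion, 33), (Wes, 26, gold, Orion, 9), (Wes, 26, gold, Vega, 33), (Wes, 26, gold, Vega, 9), (Wes, 26, gold, Zephyr, 33), (Wes, 26, gold, Zephyr, 9)}
Apply σ_{pname = Atlas}; surviving tuples: {(Wes, 20, blue, Atlas, 33), (Wes, 20, blue, Atlas, 9), (Wes, 26, gold, Atlas, 33), (Wes, 26, gold, Atlas, 9)}
Projecting to sname, cost, color (2 duplicate(s) eliminated): {(Wes, 20, blue), (Wes, 26, gold)}

{(Wes, 20, blue), (Wes, 26, gold)}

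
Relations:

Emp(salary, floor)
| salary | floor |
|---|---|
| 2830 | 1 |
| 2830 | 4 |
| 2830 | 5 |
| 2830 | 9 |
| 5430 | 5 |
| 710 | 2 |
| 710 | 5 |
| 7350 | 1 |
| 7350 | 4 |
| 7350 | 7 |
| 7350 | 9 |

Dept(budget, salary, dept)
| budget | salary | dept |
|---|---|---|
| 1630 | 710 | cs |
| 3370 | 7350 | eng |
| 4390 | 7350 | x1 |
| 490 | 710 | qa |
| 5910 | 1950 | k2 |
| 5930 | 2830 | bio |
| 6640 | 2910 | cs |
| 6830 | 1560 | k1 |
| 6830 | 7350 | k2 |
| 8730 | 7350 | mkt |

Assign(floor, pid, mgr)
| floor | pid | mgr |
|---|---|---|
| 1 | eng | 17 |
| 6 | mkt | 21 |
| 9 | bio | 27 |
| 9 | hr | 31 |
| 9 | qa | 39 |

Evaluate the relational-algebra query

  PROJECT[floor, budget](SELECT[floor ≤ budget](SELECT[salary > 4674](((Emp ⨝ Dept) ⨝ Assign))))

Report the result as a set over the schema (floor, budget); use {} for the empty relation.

{(1, 3370), (1, 4390), (1, 6830), (1, 8730), (9, 3370), (9, 4390), (9, 6830), (9, 8730)}

Natural join on salary: {(2830, 1, 5930, bio), (2830, 4, 5930, bio), (2830, 5, 5930, bio), (2830, 9, 5930, bio), (710, 2, 1630, cs), (710, 2, 490, qa), (710, 5, 1630, cs), (710, 5, 490, qa), (7350, 1, 3370, eng), (7350, 1, 4390, x1), (7350, 1, 6830, k2), (7350, 1, 8730, mkt), (7350, 4, 3370, eng), (7350, 4, 4390, x1), (7350, 4, 6830, k2), (7350, 4, 8730, mkt), (7350, 7, 3370, eng), (7350, 7, 4390, x1), (7350, 7, 6830, k2), (7350, 7, 8730, mkt), (7350, 9, 3370, eng), (7350, 9, 4390, x1), (7350, 9, 6830, k2), (7350, 9, 8730, mkt)}
Natural join on floor: {(2830, 1, 5930, bio, eng, 17), (2830, 9, 5930, bio, bio, 27), (2830, 9, 5930, bio, hr, 31), (2830, 9, 5930, bio, qa, 39), (7350, 1, 3370, eng, eng, 17), (7350, 1, 4390, x1, eng, 17), (7350, 1, 6830, k2, eng, 17), (7350, 1, 8730, mkt, eng, 17), (7350, 9, 3370, eng, bio, 27), (7350, 9, 3370, eng, hr, 31), (7350, 9, 3370, eng, qa, 39), (7350, 9, 4390, x1, bio, 27), (7350, 9, 4390, x1, hr, 31), (7350, 9, 4390, x1, qa, 39), (7350, 9, 6830, k2, bio, 27), (7350, 9, 6830, k2, hr, 31), (7350, 9, 6830, k2, qa, 39), (7350, 9, 8730, mkt, bio, 27), (7350, 9, 8730, mkt, hr, 31), (7350, 9, 8730, mkt, qa, 39)}
Apply σ_{salary > 4674}; surviving tuples: {(7350, 1, 3370, eng, eng, 17), (7350, 1, 4390, x1, eng, 17), (7350, 1, 6830, k2, eng, 17), (7350, 1, 8730, mkt, eng, 17), (7350, 9, 3370, eng, bio, 27), (7350, 9, 3370, eng, hr, 31), (7350, 9, 3370, eng, qa, 39), (7350, 9, 4390, x1, bio, 27), (7350, 9, 4390, x1, hr, 31), (7350, 9, 4390, x1, qa, 39), (7350, 9, 6830, k2, bio, 27), (7350, 9, 6830, k2, hr, 31), (7350, 9, 6830, k2, qa, 39), (7350, 9, 8730, mkt, bio, 27), (7350, 9, 8730, mkt, hr, 31), (7350, 9, 8730, mkt, qa, 39)}
Apply σ_{floor ≤ budget}; surviving tuples: {(7350, 1, 3370, eng, eng, 17), (7350, 1, 4390, x1, eng, 17), (7350, 1, 6830, k2, eng, 17), (7350, 1, 8730, mkt, eng, 17), (7350, 9, 3370, eng, bio, 27), (7350, 9, 3370, eng, hr, 31), (7350, 9, 3370, eng, qa, 39), (7350, 9, 4390, x1, bio, 27), (7350, 9, 4390, x1, hr, 31), (7350, 9, 4390, x1, qa, 39), (7350, 9, 6830, k2, bio, 27), (7350, 9, 6830, k2, hr, 31), (7350, 9, 6830, k2, qa, 39), (7350, 9, 8730, mkt, bio, 27), (7350, 9, 8730, mkt, hr, 31), (7350, 9, 8730, mkt, qa, 39)}
π_{floor, budget} gives {(1, 3370), (1, 4390), (1, 6830), (1, 8730), (9, 3370), (9, 4390), (9, 6830), (9, 8730)} (8 duplicate(s) eliminated).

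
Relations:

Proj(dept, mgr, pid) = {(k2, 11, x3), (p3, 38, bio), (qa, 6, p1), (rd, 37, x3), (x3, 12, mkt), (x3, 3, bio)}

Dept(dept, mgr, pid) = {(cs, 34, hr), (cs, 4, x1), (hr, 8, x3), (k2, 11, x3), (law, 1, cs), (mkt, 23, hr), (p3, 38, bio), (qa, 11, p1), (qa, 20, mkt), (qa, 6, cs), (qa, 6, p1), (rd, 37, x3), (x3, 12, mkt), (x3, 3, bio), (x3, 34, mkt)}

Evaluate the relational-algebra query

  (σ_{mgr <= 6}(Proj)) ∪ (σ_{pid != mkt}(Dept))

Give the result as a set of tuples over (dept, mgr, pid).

Apply σ_{mgr <= 6}; surviving tuples: {(qa, 6, p1), (x3, 3, bio)}
Apply σ_{pid != mkt}; surviving tuples: {(cs, 34, hr), (cs, 4, x1), (hr, 8, x3), (k2, 11, x3), (law, 1, cs), (mkt, 23, hr), (p3, 38, bio), (qa, 11, p1), (qa, 6, cs), (qa, 6, p1), (rd, 37, x3), (x3, 3, bio)}
Set union of the two operands is {(cs, 34, hr), (cs, 4, x1), (hr, 8, x3), (k2, 11, x3), (law, 1, cs), (mkt, 23, hr), (p3, 38, bio), (qa, 11, p1), (qa, 6, cs), (qa, 6, p1), (rd, 37, x3), (x3, 3, bio)}.

{(cs, 34, hr), (cs, 4, x1), (hr, 8, x3), (k2, 11, x3), (law, 1, cs), (mkt, 23, hr), (p3, 38, bio), (qa, 11, p1), (qa, 6, cs), (qa, 6, p1), (rd, 37, x3), (x3, 3, bio)}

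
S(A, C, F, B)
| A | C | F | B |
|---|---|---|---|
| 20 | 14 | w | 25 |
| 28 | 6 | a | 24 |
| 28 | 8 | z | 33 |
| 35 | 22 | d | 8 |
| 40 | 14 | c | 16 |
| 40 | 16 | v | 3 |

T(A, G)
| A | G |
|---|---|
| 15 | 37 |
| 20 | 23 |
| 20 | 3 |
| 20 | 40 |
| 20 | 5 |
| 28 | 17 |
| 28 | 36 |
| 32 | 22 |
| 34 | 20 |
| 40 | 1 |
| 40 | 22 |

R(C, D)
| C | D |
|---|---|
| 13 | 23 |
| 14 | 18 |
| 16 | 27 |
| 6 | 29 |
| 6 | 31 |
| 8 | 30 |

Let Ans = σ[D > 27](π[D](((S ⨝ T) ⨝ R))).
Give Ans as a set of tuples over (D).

{29, 30, 31}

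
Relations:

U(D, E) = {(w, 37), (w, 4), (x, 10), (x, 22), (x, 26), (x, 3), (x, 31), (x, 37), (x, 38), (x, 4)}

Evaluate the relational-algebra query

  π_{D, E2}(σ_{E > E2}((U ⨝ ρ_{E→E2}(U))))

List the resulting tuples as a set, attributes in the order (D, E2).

ρ[E→E2]: schema becomes (D, E2); tuples unchanged.
Joining U and ρ_{E→E2}(U) on D yields {(w, 37, 37), (w, 37, 4), (w, 4, 37), (w, 4, 4), (x, 10, 10), (x, 10, 22), (x, 10, 26), (x, 10, 3), (x, 10, 31), (x, 10, 37), (x, 10, 38), (x, 10, 4), (x, 22, 10), (x, 22, 22), (x, 22, 26), (x, 22, 3), (x, 22, 31), (x, 22, 37), (x, 22, 38), (x, 22, 4), (x, 26, 10), (x, 26, 22), (x, 26, 26), (x, 26, 3), (x, 26, 31), (x, 26, 37), (x, 26, 38), (x, 26, 4), (x, 3, 10), (x, 3, 22), (x, 3, 26), (x, 3, 3), (x, 3, 31), (x, 3, 37), (x, 3, 38), (x, 3, 4), (x, 31, 10), (x, 31, 22), (x, 31, 26), (x, 31, 3), (x, 31, 31), (x, 31, 37), (x, 31, 38), (x, 31, 4), (x, 37, 10), (x, 37, 22), (x, 37, 26), (x, 37, 3), (x, 37, 31), (x, 37, 37), (x, 37, 38), (x, 37, 4), (x, 38, 10), (x, 38, 22), (x, 38, 26), (x, 38, 3), (x, 38, 31), (x, 38, 37), (x, 38, 38), (x, 38, 4), (x, 4, 10), (x, 4, 22), (x, 4, 26), (x, 4, 3), (x, 4, 31), (x, 4, 37), (x, 4, 38), (x, 4, 4)}.
Filtering on E > E2 leaves {(w, 37, 4), (x, 10, 3), (x, 10, 4), (x, 22, 10), (x, 22, 3), (x, 22, 4), (x, 26, 10), (x, 26, 22), (x, 26, 3), (x, 26, 4), (x, 31, 10), (x, 31, 22), (x, 31, 26), (x, 31, 3), (x, 31, 4), (x, 37, 10), (x, 37, 22), (x, 37, 26), (x, 37, 3), (x, 37, 31), (x, 37, 4), (x, 38, 10), (x, 38, 22), (x, 38, 26), (x, 38, 3), (x, 38, 31), (x, 38, 37), (x, 38, 4), (x, 4, 3)}.
π[D, E2]: project onto (D, E2) (21 duplicate(s) eliminated) → {(w, 4), (x, 10), (x, 22), (x, 26), (x, 3), (x, 31), (x, 37), (x, 4)}

{(w, 4), (x, 10), (x, 22), (x, 26), (x, 3), (x, 31), (x, 37), (x, 4)}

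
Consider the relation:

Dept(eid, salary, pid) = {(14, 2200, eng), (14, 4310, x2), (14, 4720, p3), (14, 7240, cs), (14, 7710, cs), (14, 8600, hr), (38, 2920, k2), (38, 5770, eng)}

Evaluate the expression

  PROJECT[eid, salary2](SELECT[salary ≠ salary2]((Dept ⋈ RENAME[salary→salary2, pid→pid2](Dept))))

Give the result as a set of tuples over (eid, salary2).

{(14, 2200), (14, 4310), (14, 4720), (14, 7240), (14, 7710), (14, 8600), (38, 2920), (38, 5770)}

ρ[salary→salary2, pid→pid2]: schema becomes (eid, salary2, pid2); tuples unchanged.
Joining Dept and RENAME[salary→salary2, pid→pid2](Dept) on eid yields {(14, 2200, eng, 2200, eng), (14, 2200, eng, 4310, x2), (14, 2200, eng, 4720, p3), (14, 2200, eng, 7240, cs), (14, 2200, eng, 7710, cs), (14, 2200, eng, 8600, hr), (14, 4310, x2, 2200, eng), (14, 4310, x2, 4310, x2), (14, 4310, x2, 4720, p3), (14, 4310, x2, 7240, cs), (14, 4310, x2, 7710, cs), (14, 4310, x2, 8600, hr), (14, 4720, p3, 2200, eng), (14, 4720, p3, 4310, x2), (14, 4720, p3, 4720, p3), (14, 4720, p3, 7240, cs), (14, 4720, p3, 7710, cs), (14, 4720, p3, 8600, hr), (14, 7240, cs, 2200, eng), (14, 7240, cs, 4310, x2), (14, 7240, cs, 4720, p3), (14, 7240, cs, 7240, cs), (14, 7240, cs, 7710, cs), (14, 7240, cs, 8600, hr), (14, 7710, cs, 2200, eng), (14, 7710, cs, 4310, x2), (14, 7710, cs, 4720, p3), (14, 7710, cs, 7240, cs), (14, 7710, cs, 7710, cs), (14, 7710, cs, 8600, hr), (14, 8600, hr, 2200, eng), (14, 8600, hr, 4310, x2), (14, 8600, hr, 4720, p3), (14, 8600, hr, 7240, cs), (14, 8600, hr, 7710, cs), (14, 8600, hr, 8600, hr), (38, 2920, k2, 2920, k2), (38, 2920, k2, 5770, eng), (38, 5770, eng, 2920, k2), (38, 5770, eng, 5770, eng)}.
Selection salary ≠ salary2: {(14, 2200, eng, 4310, x2), (14, 2200, eng, 4720, p3), (14, 2200, eng, 7240, cs), (14, 2200, eng, 7710, cs), (14, 2200, eng, 8600, hr), (14, 4310, x2, 2200, eng), (14, 4310, x2, 4720, p3), (14, 4310, x2, 7240, cs), (14, 4310, x2, 7710, cs), (14, 4310, x2, 8600, hr), (14, 4720, p3, 2200, eng), (14, 4720, p3, 4310, x2), (14, 4720, p3, 7240, cs), (14, 4720, p3, 7710, cs), (14, 4720, p3, 8600, hr), (14, 7240, cs, 2200, eng), (14, 7240, cs, 4310, x2), (14, 7240, cs, 4720, p3), (14, 7240, cs, 7710, cs), (14, 7240, cs, 8600, hr), (14, 7710, cs, 2200, eng), (14, 7710, cs, 4310, x2), (14, 7710, cs, 4720, p3), (14, 7710, cs, 7240, cs), (14, 7710, cs, 8600, hr), (14, 8600, hr, 2200, eng), (14, 8600, hr, 4310, x2), (14, 8600, hr, 4720, p3), (14, 8600, hr, 7240, cs), (14, 8600, hr, 7710, cs), (38, 2920, k2, 5770, eng), (38, 5770, eng, 2920, k2)}
π_{eid, salary2} gives {(14, 2200), (14, 4310), (14, 4720), (14, 7240), (14, 7710), (14, 8600), (38, 2920), (38, 5770)} (24 duplicate(s) eliminated).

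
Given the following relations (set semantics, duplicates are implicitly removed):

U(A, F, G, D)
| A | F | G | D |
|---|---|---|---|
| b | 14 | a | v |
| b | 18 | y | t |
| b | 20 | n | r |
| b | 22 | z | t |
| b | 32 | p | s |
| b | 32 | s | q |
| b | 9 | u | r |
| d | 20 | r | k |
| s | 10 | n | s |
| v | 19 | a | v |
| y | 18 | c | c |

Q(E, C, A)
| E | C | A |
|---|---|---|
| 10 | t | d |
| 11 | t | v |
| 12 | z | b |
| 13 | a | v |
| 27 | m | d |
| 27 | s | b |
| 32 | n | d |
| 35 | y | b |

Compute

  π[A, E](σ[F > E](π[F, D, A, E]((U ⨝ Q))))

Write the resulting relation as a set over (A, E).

{(b, 12), (b, 27), (d, 10), (v, 11), (v, 13)}

U ⋈ Q (natural join on A): {(b, 14, a, v, 12, z), (b, 14, a, v, 27, s), (b, 14, a, v, 35, y), (b, 18, y, t, 12, z), (b, 18, y, t, 27, s), (b, 18, y, t, 35, y), (b, 20, n, r, 12, z), (b, 20, n, r, 27, s), (b, 20, n, r, 35, y), (b, 22, z, t, 12, z), (b, 22, z, t, 27, s), (b, 22, z, t, 35, y), (b, 32, p, s, 12, z), (b, 32, p, s, 27, s), (b, 32, p, s, 35, y), (b, 32, s, q, 12, z), (b, 32, s, q, 27, s), (b, 32, s, q, 35, y), (b, 9, u, r, 12, z), (b, 9, u, r, 27, s), (b, 9, u, r, 35, y), (d, 20, r, k, 10, t), (d, 20, r, k, 27, m), (d, 20, r, k, 32, n), (v, 19, a, v, 11, t), (v, 19, a, v, 13, a)}
Projecting to F, D, A, E: {(14, v, b, 12), (14, v, b, 27), (14, v, b, 35), (18, t, b, 12), (18, t, b, 27), (18, t, b, 35), (19, v, v, 11), (19, v, v, 13), (20, k, d, 10), (20, k, d, 27), (20, k, d, 32), (20, r, b, 12), (20, r, b, 27), (20, r, b, 35), (22, t, b, 12), (22, t, b, 27), (22, t, b, 35), (32, q, b, 12), (32, q, b, 27), (32, q, b, 35), (32, s, b, 12), (32, s, b, 27), (32, s, b, 35), (9, r, b, 12), (9, r, b, 27), (9, r, b, 35)}
σ[F > E]: keep tuples satisfying F > E → {(14, v, b, 12), (18, t, b, 12), (19, v, v, 11), (19, v, v, 13), (20, k, d, 10), (20, r, b, 12), (22, t, b, 12), (32, q, b, 12), (32, q, b, 27), (32, s, b, 12), (32, s, b, 27)}
Projecting to A, E (6 duplicate(s) eliminated): {(b, 12), (b, 27), (d, 10), (v, 11), (v, 13)}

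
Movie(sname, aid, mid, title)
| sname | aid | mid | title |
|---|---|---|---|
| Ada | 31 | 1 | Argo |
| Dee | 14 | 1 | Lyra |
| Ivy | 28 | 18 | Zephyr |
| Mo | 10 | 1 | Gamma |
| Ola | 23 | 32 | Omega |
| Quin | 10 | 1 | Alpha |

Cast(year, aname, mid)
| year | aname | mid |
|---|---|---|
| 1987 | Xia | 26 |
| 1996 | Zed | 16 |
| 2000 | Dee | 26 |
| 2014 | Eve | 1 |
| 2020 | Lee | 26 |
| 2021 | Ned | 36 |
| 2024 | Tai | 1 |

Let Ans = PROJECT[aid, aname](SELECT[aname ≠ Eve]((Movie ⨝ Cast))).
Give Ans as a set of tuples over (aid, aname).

{(10, Tai), (14, Tai), (31, Tai)}

Natural join on mid: {(Ada, 31, 1, Argo, 2014, Eve), (Ada, 31, 1, Argo, 2024, Tai), (Dee, 14, 1, Lyra, 2014, Eve), (Dee, 14, 1, Lyra, 2024, Tai), (Mo, 10, 1, Gamma, 2014, Eve), (Mo, 10, 1, Gamma, 2024, Tai), (Quin, 10, 1, Alpha, 2014, Eve), (Quin, 10, 1, Alpha, 2024, Tai)}
σ[aname ≠ Eve]: keep tuples satisfying aname ≠ Eve → {(Ada, 31, 1, Argo, 2024, Tai), (Dee, 14, 1, Lyra, 2024, Tai), (Mo, 10, 1, Gamma, 2024, Tai), (Quin, 10, 1, Alpha, 2024, Tai)}
π[aid, aname]: project onto (aid, aname) (1 duplicate(s) eliminated) → {(10, Tai), (14, Tai), (31, Tai)}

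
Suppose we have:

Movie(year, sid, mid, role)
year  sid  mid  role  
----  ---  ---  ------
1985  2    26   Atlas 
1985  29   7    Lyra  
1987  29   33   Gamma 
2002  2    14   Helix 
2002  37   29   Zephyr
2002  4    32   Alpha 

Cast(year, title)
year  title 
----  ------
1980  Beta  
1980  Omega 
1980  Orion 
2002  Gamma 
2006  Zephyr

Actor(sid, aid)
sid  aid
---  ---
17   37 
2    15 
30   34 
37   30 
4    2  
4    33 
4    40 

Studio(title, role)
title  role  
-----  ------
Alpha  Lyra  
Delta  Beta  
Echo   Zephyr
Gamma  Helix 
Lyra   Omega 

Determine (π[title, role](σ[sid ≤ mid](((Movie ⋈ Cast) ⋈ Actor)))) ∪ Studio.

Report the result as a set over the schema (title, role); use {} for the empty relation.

Natural join on year: {(2002, 2, 14, Helix, Gamma), (2002, 37, 29, Zephyr, Gamma), (2002, 4, 32, Alpha, Gamma)}
Natural join on sid: {(2002, 2, 14, Helix, Gamma, 15), (2002, 37, 29, Zephyr, Gamma, 30), (2002, 4, 32, Alpha, Gamma, 2), (2002, 4, 32, Alpha, Gamma, 33), (2002, 4, 32, Alpha, Gamma, 40)}
Selection sid ≤ mid: {(2002, 2, 14, Helix, Gamma, 15), (2002, 4, 32, Alpha, Gamma, 2), (2002, 4, 32, Alpha, Gamma, 33), (2002, 4, 32, Alpha, Gamma, 40)}
Keep only column(s) title, role (2 duplicate(s) eliminated): {(Gamma, Alpha), (Gamma, Helix)}
Union: {(Gamma, Alpha), (Gamma, Helix)} with {(Alpha, Lyra), (Delta, Beta), (Echo, Zephyr), (Gamma, Helix), (Lyra, Omega)} → {(Alpha, Lyra), (Delta, Beta), (Echo, Zephyr), (Gamma, Alpha), (Gamma, Helix), (Lyra, Omega)}

{(Alpha, Lyra), (Delta, Beta), (Echo, Zephyr), (Gamma, Alpha), (Gamma, Helix), (Lyra, Omega)}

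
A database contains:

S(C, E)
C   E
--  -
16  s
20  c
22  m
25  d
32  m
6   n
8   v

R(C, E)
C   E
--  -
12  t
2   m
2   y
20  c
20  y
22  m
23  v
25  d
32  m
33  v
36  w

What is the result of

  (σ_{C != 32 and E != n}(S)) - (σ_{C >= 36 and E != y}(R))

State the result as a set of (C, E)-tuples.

{(16, s), (20, c), (22, m), (25, d), (8, v)}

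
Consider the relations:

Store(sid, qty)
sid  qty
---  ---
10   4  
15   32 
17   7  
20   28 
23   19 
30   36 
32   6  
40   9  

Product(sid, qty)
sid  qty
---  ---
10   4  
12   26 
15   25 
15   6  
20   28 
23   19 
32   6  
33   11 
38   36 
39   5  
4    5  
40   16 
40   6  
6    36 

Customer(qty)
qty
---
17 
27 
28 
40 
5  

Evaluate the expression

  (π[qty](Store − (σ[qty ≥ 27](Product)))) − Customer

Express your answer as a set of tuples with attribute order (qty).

{19, 32, 36, 4, 6, 7, 9}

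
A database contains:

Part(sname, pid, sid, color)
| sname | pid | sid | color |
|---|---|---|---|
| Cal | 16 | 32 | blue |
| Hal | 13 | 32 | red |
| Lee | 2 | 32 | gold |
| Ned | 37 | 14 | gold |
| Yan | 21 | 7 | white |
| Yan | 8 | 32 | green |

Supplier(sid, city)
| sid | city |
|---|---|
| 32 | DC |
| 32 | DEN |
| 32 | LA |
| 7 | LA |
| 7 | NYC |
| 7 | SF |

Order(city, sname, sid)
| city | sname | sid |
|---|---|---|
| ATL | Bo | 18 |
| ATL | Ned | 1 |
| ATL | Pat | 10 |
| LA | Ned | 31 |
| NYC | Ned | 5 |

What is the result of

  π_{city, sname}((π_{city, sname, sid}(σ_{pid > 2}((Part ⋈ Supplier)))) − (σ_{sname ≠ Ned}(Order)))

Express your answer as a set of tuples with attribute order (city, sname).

{(DC, Cal), (DC, Hal), (DC, Yan), (DEN, Cal), (DEN, Hal), (DEN, Yan), (LA, Cal), (LA, Hal), (LA, Yan), (NYC, Yan), (SF, Yan)}

Natural join on sid: {(Cal, 16, 32, blue, DC), (Cal, 16, 32, blue, DEN), (Cal, 16, 32, blue, LA), (Hal, 13, 32, red, DC), (Hal, 13, 32, red, DEN), (Hal, 13, 32, red, LA), (Lee, 2, 32, gold, DC), (Lee, 2, 32, gold, DEN), (Lee, 2, 32, gold, LA), (Yan, 21, 7, white, LA), (Yan, 21, 7, white, NYC), (Yan, 21, 7, white, SF), (Yan, 8, 32, green, DC), (Yan, 8, 32, green, DEN), (Yan, 8, 32, green, LA)}
Selection pid > 2: {(Cal, 16, 32, blue, DC), (Cal, 16, 32, blue, DEN), (Cal, 16, 32, blue, LA), (Hal, 13, 32, red, DC), (Hal, 13, 32, red, DEN), (Hal, 13, 32, red, LA), (Yan, 21, 7, white, LA), (Yan, 21, 7, white, NYC), (Yan, 21, 7, white, SF), (Yan, 8, 32, green, DC), (Yan, 8, 32, green, DEN), (Yan, 8, 32, green, LA)}
Keep only column(s) city, sname, sid: {(DC, Cal, 32), (DC, Hal, 32), (DC, Yan, 32), (DEN, Cal, 32), (DEN, Hal, 32), (DEN, Yan, 32), (LA, Cal, 32), (LA, Hal, 32), (LA, Yan, 32), (LA, Yan, 7), (NYC, Yan, 7), (SF, Yan, 7)}
Selection sname ≠ Ned: {(ATL, Bo, 18), (ATL, Pat, 10)}
Taking the difference: {(DC, Cal, 32), (DC, Hal, 32), (DC, Yan, 32), (DEN, Cal, 32), (DEN, Hal, 32), (DEN, Yan, 32), (LA, Cal, 32), (LA, Hal, 32), (LA, Yan, 32), (LA, Yan, 7), (NYC, Yan, 7), (SF, Yan, 7)}
Keep only column(s) city, sname (1 duplicate(s) eliminated): {(DC, Cal), (DC, Hal), (DC, Yan), (DEN, Cal), (DEN, Hal), (DEN, Yan), (LA, Cal), (LA, Hal), (LA, Yan), (NYC, Yan), (SF, Yan)}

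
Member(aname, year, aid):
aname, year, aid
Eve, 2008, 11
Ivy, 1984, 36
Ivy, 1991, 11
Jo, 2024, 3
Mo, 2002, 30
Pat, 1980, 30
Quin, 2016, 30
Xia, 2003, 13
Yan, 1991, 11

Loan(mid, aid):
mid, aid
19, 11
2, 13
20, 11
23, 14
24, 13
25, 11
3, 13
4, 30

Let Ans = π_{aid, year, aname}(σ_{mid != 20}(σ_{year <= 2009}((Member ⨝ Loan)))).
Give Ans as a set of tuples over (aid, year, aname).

Member ⋈ Loan (natural join on aid): {(Eve, 2008, 11, 19), (Eve, 2008, 11, 20), (Eve, 2008, 11, 25), (Ivy, 1991, 11, 19), (Ivy, 1991, 11, 20), (Ivy, 1991, 11, 25), (Mo, 2002, 30, 4), (Pat, 1980, 30, 4), (Quin, 2016, 30, 4), (Xia, 2003, 13, 2), (Xia, 2003, 13, 24), (Xia, 2003, 13, 3), (Yan, 1991, 11, 19), (Yan, 1991, 11, 20), (Yan, 1991, 11, 25)}
Apply σ_{year <= 2009}; surviving tuples: {(Eve, 2008, 11, 19), (Eve, 2008, 11, 20), (Eve, 2008, 11, 25), (Ivy, 1991, 11, 19), (Ivy, 1991, 11, 20), (Ivy, 1991, 11, 25), (Mo, 2002, 30, 4), (Pat, 1980, 30, 4), (Xia, 2003, 13, 2), (Xia, 2003, 13, 24), (Xia, 2003, 13, 3), (Yan, 1991, 11, 19), (Yan, 1991, 11, 20), (Yan, 1991, 11, 25)}
Apply σ_{mid != 20}; surviving tuples: {(Eve, 2008, 11, 19), (Eve, 2008, 11, 25), (Ivy, 1991, 11, 19), (Ivy, 1991, 11, 25), (Mo, 2002, 30, 4), (Pat, 1980, 30, 4), (Xia, 2003, 13, 2), (Xia, 2003, 13, 24), (Xia, 2003, 13, 3), (Yan, 1991, 11, 19), (Yan, 1991, 11, 25)}
π_{aid, year, aname} gives {(11, 1991, Ivy), (11, 1991, Yan), (11, 2008, Eve), (13, 2003, Xia), (30, 1980, Pat), (30, 2002, Mo)} (5 duplicate(s) eliminated).

{(11, 1991, Ivy), (11, 1991, Yan), (11, 2008, Eve), (13, 2003, Xia), (30, 1980, Pat), (30, 2002, Mo)}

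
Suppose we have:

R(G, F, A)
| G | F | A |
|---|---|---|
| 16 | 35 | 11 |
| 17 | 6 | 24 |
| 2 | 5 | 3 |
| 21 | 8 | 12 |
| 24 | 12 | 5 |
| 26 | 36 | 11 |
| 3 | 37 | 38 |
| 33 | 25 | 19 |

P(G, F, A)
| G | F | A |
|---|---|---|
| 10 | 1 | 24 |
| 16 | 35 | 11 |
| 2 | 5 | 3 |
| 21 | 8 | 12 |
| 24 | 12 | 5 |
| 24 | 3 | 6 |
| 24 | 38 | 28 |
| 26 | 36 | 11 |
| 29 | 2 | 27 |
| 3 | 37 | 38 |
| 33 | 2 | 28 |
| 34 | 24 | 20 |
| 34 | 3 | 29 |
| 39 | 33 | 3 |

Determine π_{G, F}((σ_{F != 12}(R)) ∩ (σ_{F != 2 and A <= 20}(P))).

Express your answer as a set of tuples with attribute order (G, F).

Apply σ_{F != 12}; surviving tuples: {(16, 35, 11), (17, 6, 24), (2, 5, 3), (21, 8, 12), (26, 36, 11), (3, 37, 38), (33, 25, 19)}
Apply σ_{F != 2 and A <= 20}; surviving tuples: {(16, 35, 11), (2, 5, 3), (21, 8, 12), (24, 12, 5), (24, 3, 6), (26, 36, 11), (34, 24, 20), (39, 33, 3)}
Intersection: {(16, 35, 11), (17, 6, 24), (2, 5, 3), (21, 8, 12), (26, 36, 11), (3, 37, 38), (33, 25, 19)} with {(16, 35, 11), (2, 5, 3), (21, 8, 12), (24, 12, 5), (24, 3, 6), (26, 36, 11), (34, 24, 20), (39, 33, 3)} → {(16, 35, 11), (2, 5, 3), (21, 8, 12), (26, 36, 11)}
π[G, F]: project onto (G, F) → {(16, 35), (2, 5), (21, 8), (26, 36)}

{(16, 35), (2, 5), (21, 8), (26, 36)}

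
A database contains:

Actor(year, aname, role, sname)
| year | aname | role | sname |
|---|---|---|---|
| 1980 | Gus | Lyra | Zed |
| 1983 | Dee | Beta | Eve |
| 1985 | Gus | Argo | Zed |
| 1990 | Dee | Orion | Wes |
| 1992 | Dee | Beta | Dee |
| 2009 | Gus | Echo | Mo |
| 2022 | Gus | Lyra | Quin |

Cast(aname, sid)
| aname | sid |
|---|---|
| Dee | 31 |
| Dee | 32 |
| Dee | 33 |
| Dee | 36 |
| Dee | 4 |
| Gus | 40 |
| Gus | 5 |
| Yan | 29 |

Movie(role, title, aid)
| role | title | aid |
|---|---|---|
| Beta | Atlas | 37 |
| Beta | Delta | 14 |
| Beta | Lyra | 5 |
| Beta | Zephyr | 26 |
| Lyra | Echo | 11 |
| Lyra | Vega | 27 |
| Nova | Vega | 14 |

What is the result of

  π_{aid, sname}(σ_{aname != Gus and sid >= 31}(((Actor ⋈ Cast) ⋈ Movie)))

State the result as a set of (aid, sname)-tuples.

Actor ⋈ Cast (natural join on aname): {(1980, Gus, Lyra, Zed, 40), (1980, Gus, Lyra, Zed, 5), (1983, Dee, Beta, Eve, 31), (1983, Dee, Beta, Eve, 32), (1983, Dee, Beta, Eve, 33), (1983, Dee, Beta, Eve, 36), (1983, Dee, Beta, Eve, 4), (1985, Gus, Argo, Zed, 40), (1985, Gus, Argo, Zed, 5), (1990, Dee, Orion, Wes, 31), (1990, Dee, Orion, Wes, 32), (1990, Dee, Orion, Wes, 33), (1990, Dee, Orion, Wes, 36), (1990, Dee, Orion, Wes, 4), (1992, Dee, Beta, Dee, 31), (1992, Dee, Beta, Dee, 32), (1992, Dee, Beta, Dee, 33), (1992, Dee, Beta, Dee, 36), (1992, Dee, Beta, Dee, 4), (2009, Gus, Echo, Mo, 40), (2009, Gus, Echo, Mo, 5), (2022, Gus, Lyra, Quin, 40), (2022, Gus, Lyra, Quin, 5)}
(Actor ⋈ Cast) ⋈ Movie (natural join on role): {(1980, Gus, Lyra, Zed, 40, Echo, 11), (1980, Gus, Lyra, Zed, 40, Vega, 27), (1980, Gus, Lyra, Zed, 5, Echo, 11), (1980, Gus, Lyra, Zed, 5, Vega, 27), (1983, Dee, Beta, Eve, 31, Atlas, 37), (1983, Dee, Beta, Eve, 31, Delta, 14), (1983, Dee, Beta, Eve, 31, Lyra, 5), (1983, Dee, Beta, Eve, 31, Zephyr, 26), (1983, Dee, Beta, Eve, 32, Atlas, 37), (1983, Dee, Beta, Eve, 32, Delta, 14), (1983, Dee, Beta, Eve, 32, Lyra, 5), (1983, Dee, Beta, Eve, 32, Zephyr, 26), (1983, Dee, Beta, Eve, 33, Atlas, 37), (1983, Dee, Beta, Eve, 33, Delta, 14), (1983, Dee, Beta, Eve, 33, Lyra, 5), (1983, Dee, Beta, Eve, 33, Zephyr, 26), (1983, Dee, Beta, Eve, 36, Atlas, 37), (1983, Dee, Beta, Eve, 36, Delta, 14), (1983, Dee, Beta, Eve, 36, Lyra, 5), (1983, Dee, Beta, Eve, 36, Zephyr, 26), (1983, Dee, Beta, Eve, 4, Atlas, 37), (1983, Dee, Beta, Eve, 4, Delta, 14), (1983, Dee, Beta, Eve, 4, Lyra, 5), (1983, Dee, Beta, Eve, 4, Zephyr, 26), (1992, Dee, Beta, Dee, 31, Atlas, 37), (1992, Dee, Beta, Dee, 31, Delta, 14), (1992, Dee, Beta, Dee, 31, Lyra, 5), (1992, Dee, Beta, Dee, 31, Zephyr, 26), (1992, Dee, Beta, Dee, 32, Atlas, 37), (1992, Dee, Beta, Dee, 32, Delta, 14), (1992, Dee, Beta, Dee, 32, Lyra, 5), (1992, Dee, Beta, Dee, 32, Zephyr, 26), (1992, Dee, Beta, Dee, 33, Atlas, 37), (1992, Dee, Beta, Dee, 33, Delta, 14), (1992, Dee, Beta, Dee, 33, Lyra, 5), (1992, Dee, Beta, Dee, 33, Zephyr, 26), (1992, Dee, Beta, Dee, 36, Atlas, 37), (1992, Dee, Beta, Dee, 36, Delta, 14), (1992, Dee, Beta, Dee, 36, Lyra, 5), (1992, Dee, Beta, Dee, 36, Zephyr, 26), (1992, Dee, Beta, Dee, 4, Atlas, 37), (1992, Dee, Beta, Dee, 4, Delta, 14), (1992, Dee, Beta, Dee, 4, Lyra, 5), (1992, Dee, Beta, Dee, 4, Zephyr, 26), (2022, Gus, Lyra, Quin, 40, Echo, 11), (2022, Gus, Lyra, Quin, 40, Vega, 27), (2022, Gus, Lyra, Quin, 5, Echo, 11), (2022, Gus, Lyra, Quin, 5, Vega, 27)}
Apply σ_{aname != Gus and sid >= 31}; surviving tuples: {(1983, Dee, Beta, Eve, 31, Atlas, 37), (1983, Dee, Beta, Eve, 31, Delta, 14), (1983, Dee, Beta, Eve, 31, Lyra, 5), (1983, Dee, Beta, Eve, 31, Zephyr, 26), (1983, Dee, Beta, Eve, 32, Atlas, 37), (1983, Dee, Beta, Eve, 32, Delta, 14), (1983, Dee, Beta, Eve, 32, Lyra, 5), (1983, Dee, Beta, Eve, 32, Zephyr, 26), (1983, Dee, Beta, Eve, 33, Atlas, 37), (1983, Dee, Beta, Eve, 33, Delta, 14), (1983, Dee, Beta, Eve, 33, Lyra, 5), (1983, Dee, Beta, Eve, 33, Zephyr, 26), (1983, Dee, Beta, Eve, 36, Atlas, 37), (1983, Dee, Beta, Eve, 36, Delta, 14), (1983, Dee, Beta, Eve, 36, Lyra, 5), (1983, Dee, Beta, Eve, 36, Zephyr, 26), (1992, Dee, Beta, Dee, 31, Atlas, 37), (1992, Dee, Beta, Dee, 31, Delta, 14), (1992, Dee, Beta, Dee, 31, Lyra, 5), (1992, Dee, Beta, Dee, 31, Zephyr, 26), (1992, Dee, Beta, Dee, 32, Atlas, 37), (1992, Dee, Beta, Dee, 32, Delta, 14), (1992, Dee, Beta, Dee, 32, Lyra, 5), (1992, Dee, Beta, Dee, 32, Zephyr, 26), (1992, Dee, Beta, Dee, 33, Atlas, 37), (1992, Dee, Beta, Dee, 33, Delta, 14), (1992, Dee, Beta, Dee, 33, Lyra, 5), (1992, Dee, Beta, Dee, 33, Zephyr, 26), (1992, Dee, Beta, Dee, 36, Atlas, 37), (1992, Dee, Beta, Dee, 36, Delta, 14), (1992, Dee, Beta, Dee, 36, Lyra, 5), (1992, Dee, Beta, Dee, 36, Zephyr, 26)}
Keep only column(s) aid, sname (24 duplicate(s) eliminated): {(14, Dee), (14, Eve), (26, Dee), (26, Eve), (37, Dee), (37, Eve), (5, Dee), (5, Eve)}

{(14, Dee), (14, Eve), (26, Dee), (26, Eve), (37, Dee), (37, Eve), (5, Dee), (5, Eve)}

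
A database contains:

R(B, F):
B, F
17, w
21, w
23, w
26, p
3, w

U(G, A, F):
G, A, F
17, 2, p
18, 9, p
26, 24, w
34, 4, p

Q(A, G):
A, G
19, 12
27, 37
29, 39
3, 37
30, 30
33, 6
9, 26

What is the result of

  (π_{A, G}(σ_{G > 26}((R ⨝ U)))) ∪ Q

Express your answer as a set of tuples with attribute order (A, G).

{(19, 12), (27, 37), (29, 39), (3, 37), (30, 30), (33, 6), (4, 34), (9, 26)}

Joining R and U on F yields {(17, w, 26, 24), (21, w, 26, 24), (23, w, 26, 24), (26, p, 17, 2), (26, p, 18, 9), (26, p, 34, 4), (3, w, 26, 24)}.
σ[G > 26]: keep tuples satisfying G > 26 → {(26, p, 34, 4)}
Keep only column(s) A, G: {(4, 34)}
Taking the union: {(19, 12), (27, 37), (29, 39), (3, 37), (30, 30), (33, 6), (4, 34), (9, 26)}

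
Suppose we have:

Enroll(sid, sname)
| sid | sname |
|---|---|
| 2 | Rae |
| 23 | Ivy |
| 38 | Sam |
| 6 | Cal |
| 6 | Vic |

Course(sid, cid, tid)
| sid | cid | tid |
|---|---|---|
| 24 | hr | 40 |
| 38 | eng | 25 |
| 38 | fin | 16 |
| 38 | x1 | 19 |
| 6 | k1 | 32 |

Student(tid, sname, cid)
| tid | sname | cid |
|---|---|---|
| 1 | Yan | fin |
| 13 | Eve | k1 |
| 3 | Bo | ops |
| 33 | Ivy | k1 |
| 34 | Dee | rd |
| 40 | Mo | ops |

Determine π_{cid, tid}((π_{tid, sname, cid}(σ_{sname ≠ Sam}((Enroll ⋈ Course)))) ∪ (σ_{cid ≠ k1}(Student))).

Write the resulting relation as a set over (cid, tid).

Joining Enroll and Course on sid yields {(38, Sam, eng, 25), (38, Sam, fin, 16), (38, Sam, x1, 19), (6, Cal, k1, 32), (6, Vic, k1, 32)}.
Selection sname ≠ Sam: {(6, Cal, k1, 32), (6, Vic, k1, 32)}
π_{tid, sname, cid} gives {(32, Cal, k1), (32, Vic, k1)}.
Selection cid ≠ k1: {(1, Yan, fin), (3, Bo, ops), (34, Dee, rd), (40, Mo, ops)}
Taking the union: {(1, Yan, fin), (3, Bo, ops), (32, Cal, k1), (32, Vic, k1), (34, Dee, rd), (40, Mo, ops)}
π_{cid, tid} gives {(fin, 1), (k1, 32), (ops, 3), (ops, 40), (rd, 34)} (1 duplicate(s) eliminated).

{(fin, 1), (k1, 32), (ops, 3), (ops, 40), (rd, 34)}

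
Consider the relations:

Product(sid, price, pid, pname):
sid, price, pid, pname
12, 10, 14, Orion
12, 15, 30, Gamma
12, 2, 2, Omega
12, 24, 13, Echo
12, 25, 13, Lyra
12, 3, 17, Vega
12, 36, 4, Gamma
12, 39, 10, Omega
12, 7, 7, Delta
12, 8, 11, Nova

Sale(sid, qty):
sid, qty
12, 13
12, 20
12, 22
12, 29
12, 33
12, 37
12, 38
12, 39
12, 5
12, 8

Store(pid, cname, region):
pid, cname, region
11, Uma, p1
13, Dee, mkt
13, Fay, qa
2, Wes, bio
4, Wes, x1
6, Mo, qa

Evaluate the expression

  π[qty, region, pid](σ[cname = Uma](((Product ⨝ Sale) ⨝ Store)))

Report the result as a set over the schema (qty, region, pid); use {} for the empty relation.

{(13, p1, 11), (20, p1, 11), (22, p1, 11), (29, p1, 11), (33, p1, 11), (37, p1, 11), (38, p1, 11), (39, p1, 11), (5, p1, 11), (8, p1, 11)}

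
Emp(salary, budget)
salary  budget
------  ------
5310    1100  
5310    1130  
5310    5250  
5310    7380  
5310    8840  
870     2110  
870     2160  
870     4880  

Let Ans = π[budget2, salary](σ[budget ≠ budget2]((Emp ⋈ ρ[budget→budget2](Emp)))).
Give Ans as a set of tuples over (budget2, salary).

{(1100, 5310), (1130, 5310), (2110, 870), (2160, 870), (4880, 870), (5250, 5310), (7380, 5310), (8840, 5310)}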